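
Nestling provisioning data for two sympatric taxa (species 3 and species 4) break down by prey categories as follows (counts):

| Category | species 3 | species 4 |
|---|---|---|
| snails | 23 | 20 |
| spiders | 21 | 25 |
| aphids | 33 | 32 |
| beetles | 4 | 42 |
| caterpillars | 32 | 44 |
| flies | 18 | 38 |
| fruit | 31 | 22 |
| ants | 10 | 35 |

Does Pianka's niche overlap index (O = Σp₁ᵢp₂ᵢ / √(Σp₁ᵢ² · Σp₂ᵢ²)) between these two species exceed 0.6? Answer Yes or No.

Yes

Proportions for species 3 (n=172): 23/172=0.1337, 21/172=0.1221, 33/172=0.1919, 4/172=0.0233, 32/172=0.1860, 18/172=0.1047, 31/172=0.1802, 10/172=0.0581
Proportions for species 4 (n=258): 20/258=0.0775, 25/258=0.0969, 32/258=0.1240, 42/258=0.1628, 44/258=0.1705, 38/258=0.1473, 22/258=0.0853, 35/258=0.1357
Σ p₁ᵢp₂ᵢ = 0.010362 + 0.011831 + 0.023796 + 0.003793 + 0.031713 + 0.015422 + 0.015371 + 0.007884 = 0.120172
Σp_1ᵢ² = 0.1337² + 0.1221² + 0.1919² + 0.0233² + 0.1860² + 0.1047² + 0.1802² + 0.0581² = 0.017876 + 0.014908 + 0.036826 + 0.000543 + 0.034596 + 0.010962 + 0.032472 + 0.003376 = 0.151559
Σp_2ᵢ² = 0.0775² + 0.0969² + 0.1240² + 0.1628² + 0.1705² + 0.1473² + 0.0853² + 0.1357² = 0.006006 + 0.009390 + 0.015376 + 0.026504 + 0.029070 + 0.021697 + 0.007276 + 0.018414 = 0.133733
O = 0.120172 / √(0.151559 × 0.133733) = 0.120172 / 0.1423673 = 0.8441
O = 0.8441 > 0.6 → Yes.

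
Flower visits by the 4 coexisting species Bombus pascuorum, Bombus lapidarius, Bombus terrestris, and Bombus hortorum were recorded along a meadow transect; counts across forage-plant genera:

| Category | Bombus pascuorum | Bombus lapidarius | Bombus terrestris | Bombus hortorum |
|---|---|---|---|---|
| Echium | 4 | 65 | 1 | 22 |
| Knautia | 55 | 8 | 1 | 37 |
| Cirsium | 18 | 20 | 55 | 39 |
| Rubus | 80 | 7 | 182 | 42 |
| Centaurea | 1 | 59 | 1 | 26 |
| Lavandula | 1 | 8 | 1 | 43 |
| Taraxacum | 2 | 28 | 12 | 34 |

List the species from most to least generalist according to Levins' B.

Bombus hortorum > Bombus lapidarius > Bombus pascuorum > Bombus terrestris

Proportions for Bombus pascuorum (n=161): 4/161=0.0248, 55/161=0.3416, 18/161=0.1118, 80/161=0.4969, 1/161=0.0062, 1/161=0.0062, 2/161=0.0124
Proportions for Bombus lapidarius (n=195): 65/195=0.3333, 8/195=0.0410, 20/195=0.1026, 7/195=0.0359, 59/195=0.3026, 8/195=0.0410, 28/195=0.1436
Proportions for Bombus terrestris (n=253): 1/253=0.0040, 1/253=0.0040, 55/253=0.2174, 182/253=0.7194, 1/253=0.0040, 1/253=0.0040, 12/253=0.0474
Proportions for Bombus hortorum (n=243): 22/243=0.0905, 37/243=0.1523, 39/243=0.1605, 42/243=0.1728, 26/243=0.1070, 43/243=0.1770, 34/243=0.1399
Σp_pascᵢ² = 0.0248² + 0.3416² + 0.1118² + 0.4969² + 0.0062² + 0.0062² + 0.0124² = 0.000615 + 0.116691 + 0.012499 + 0.246910 + 0.000038 + 0.000038 + 0.000154 = 0.376945
B_pasc = 1 / 0.376945 = 2.6529
Σp_lapiᵢ² = 0.3333² + 0.0410² + 0.1026² + 0.0359² + 0.3026² + 0.0410² + 0.1436² = 0.111089 + 0.001681 + 0.010527 + 0.001289 + 0.091567 + 0.001681 + 0.020621 = 0.238455
B_lapi = 1 / 0.238455 = 4.1937
Σp_terrᵢ² = 0.0040² + 0.0040² + 0.2174² + 0.7194² + 0.0040² + 0.0040² + 0.0474² = 0.000016 + 0.000016 + 0.047263 + 0.517536 + 0.000016 + 0.000016 + 0.002247 = 0.567110
B_terr = 1 / 0.567110 = 1.7633
Σp_hortᵢ² = 0.0905² + 0.1523² + 0.1605² + 0.1728² + 0.1070² + 0.1770² + 0.1399² = 0.008190 + 0.023195 + 0.025760 + 0.029860 + 0.011449 + 0.031329 + 0.019572 = 0.149355
B_hort = 1 / 0.149355 = 6.6955
Ranking by B (broadest → narrowest): Bombus hortorum (6.70) > Bombus lapidarius (4.19) > Bombus pascuorum (2.65) > Bombus terrestris (1.76)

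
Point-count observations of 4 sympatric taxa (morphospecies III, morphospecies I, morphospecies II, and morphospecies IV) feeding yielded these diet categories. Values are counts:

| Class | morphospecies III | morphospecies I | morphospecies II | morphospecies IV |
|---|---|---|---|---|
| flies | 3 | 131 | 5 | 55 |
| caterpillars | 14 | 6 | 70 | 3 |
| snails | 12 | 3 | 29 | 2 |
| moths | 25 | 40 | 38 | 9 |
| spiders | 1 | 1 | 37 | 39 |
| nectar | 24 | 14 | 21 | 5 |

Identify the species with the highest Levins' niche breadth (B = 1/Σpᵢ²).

morphospecies II

Proportions for morphospecies III (n=79): 3/79=0.0380, 14/79=0.1772, 12/79=0.1519, 25/79=0.3165, 1/79=0.0127, 24/79=0.3038
Proportions for morphospecies I (n=195): 131/195=0.6718, 6/195=0.0308, 3/195=0.0154, 40/195=0.2051, 1/195=0.0051, 14/195=0.0718
Proportions for morphospecies II (n=200): 5/200=0.0250, 70/200=0.3500, 29/200=0.1450, 38/200=0.1900, 37/200=0.1850, 21/200=0.1050
Proportions for morphospecies IV (n=113): 55/113=0.4867, 3/113=0.0265, 2/113=0.0177, 9/113=0.0796, 39/113=0.3451, 5/113=0.0442
Σp_IIIᵢ² = 0.0380² + 0.1772² + 0.1519² + 0.3165² + 0.0127² + 0.3038² = 0.001444 + 0.031400 + 0.023074 + 0.100172 + 0.000161 + 0.092294 = 0.248545
B_III = 1 / 0.248545 = 4.0234
Σp_Iᵢ² = 0.6718² + 0.0308² + 0.0154² + 0.2051² + 0.0051² + 0.0718² = 0.451315 + 0.000949 + 0.000237 + 0.042066 + 0.000026 + 0.005155 = 0.499748
B_I = 1 / 0.499748 = 2.0010
Σp_IIᵢ² = 0.0250² + 0.3500² + 0.1450² + 0.1900² + 0.1850² + 0.1050² = 0.000625 + 0.122500 + 0.021025 + 0.036100 + 0.034225 + 0.011025 = 0.225500
B_II = 1 / 0.225500 = 4.4346
Σp_IVᵢ² = 0.4867² + 0.0265² + 0.0177² + 0.0796² + 0.3451² + 0.0442² = 0.236877 + 0.000702 + 0.000313 + 0.006336 + 0.119094 + 0.001954 = 0.365276
B_IV = 1 / 0.365276 = 2.7377
Highest B → broadest niche (most generalist): morphospecies II (B = 4.43).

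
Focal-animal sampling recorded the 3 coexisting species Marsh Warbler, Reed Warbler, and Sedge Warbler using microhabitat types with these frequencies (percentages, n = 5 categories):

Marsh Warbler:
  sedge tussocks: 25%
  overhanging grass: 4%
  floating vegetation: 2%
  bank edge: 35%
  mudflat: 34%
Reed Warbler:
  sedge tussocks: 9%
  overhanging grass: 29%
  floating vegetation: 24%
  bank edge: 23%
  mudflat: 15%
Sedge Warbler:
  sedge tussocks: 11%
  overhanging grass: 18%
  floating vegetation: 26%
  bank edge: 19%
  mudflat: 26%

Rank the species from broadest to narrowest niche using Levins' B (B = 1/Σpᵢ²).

Convert percentages to proportions (divide by 100).
Σp_Marsᵢ² = 0.25² + 0.04² + 0.02² + 0.35² + 0.34² = 0.0625 + 0.0016 + 0.0004 + 0.1225 + 0.1156 = 0.3026
B_Mars = 1 / 0.3026 = 3.3047
Σp_Reedᵢ² = 0.09² + 0.29² + 0.24² + 0.23² + 0.15² = 0.0081 + 0.0841 + 0.0576 + 0.0529 + 0.0225 = 0.2252
B_Reed = 1 / 0.2252 = 4.4405
Σp_Sedgᵢ² = 0.11² + 0.18² + 0.26² + 0.19² + 0.26² = 0.0121 + 0.0324 + 0.0676 + 0.0361 + 0.0676 = 0.2158
B_Sedg = 1 / 0.2158 = 4.6339
Ranking by B (broadest → narrowest): Sedge Warbler (4.63) > Reed Warbler (4.44) > Marsh Warbler (3.30)

Sedge Warbler > Reed Warbler > Marsh Warbler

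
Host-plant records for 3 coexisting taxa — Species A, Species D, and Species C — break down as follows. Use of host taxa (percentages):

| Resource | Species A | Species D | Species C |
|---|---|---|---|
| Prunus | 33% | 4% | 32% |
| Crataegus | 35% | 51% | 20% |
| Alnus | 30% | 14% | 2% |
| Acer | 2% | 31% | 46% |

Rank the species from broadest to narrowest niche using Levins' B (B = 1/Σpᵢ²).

Species A > Species C > Species D

Convert percentages to proportions (divide by 100).
Σp_Aᵢ² = 0.33² + 0.35² + 0.30² + 0.02² = 0.1089 + 0.1225 + 0.0900 + 0.0004 = 0.3218
B_A = 1 / 0.3218 = 3.1075
Σp_Dᵢ² = 0.04² + 0.51² + 0.14² + 0.31² = 0.0016 + 0.2601 + 0.0196 + 0.0961 = 0.3774
B_D = 1 / 0.3774 = 2.6497
Σp_Cᵢ² = 0.32² + 0.20² + 0.02² + 0.46² = 0.1024 + 0.0400 + 0.0004 + 0.2116 = 0.3544
B_C = 1 / 0.3544 = 2.8217
Ranking by B (broadest → narrowest): Species A (3.11) > Species C (2.82) > Species D (2.65)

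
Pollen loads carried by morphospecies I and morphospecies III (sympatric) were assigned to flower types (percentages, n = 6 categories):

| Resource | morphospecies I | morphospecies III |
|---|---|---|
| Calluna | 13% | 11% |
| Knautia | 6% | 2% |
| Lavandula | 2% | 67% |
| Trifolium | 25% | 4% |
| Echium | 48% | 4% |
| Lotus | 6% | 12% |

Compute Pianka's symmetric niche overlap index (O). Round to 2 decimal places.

Convert percentages to proportions (divide by 100).
Σ p₁ᵢp₂ᵢ = 0.0143 + 0.0012 + 0.0134 + 0.0100 + 0.0192 + 0.0072 = 0.0653
Σp_1ᵢ² = 0.13² + 0.06² + 0.02² + 0.25² + 0.48² + 0.06² = 0.0169 + 0.0036 + 0.0004 + 0.0625 + 0.2304 + 0.0036 = 0.3174
Σp_2ᵢ² = 0.11² + 0.02² + 0.67² + 0.04² + 0.04² + 0.12² = 0.0121 + 0.0004 + 0.4489 + 0.0016 + 0.0016 + 0.0144 = 0.4790
O = 0.0653 / √(0.3174 × 0.4790) = 0.0653 / 0.38992 = 0.1675

0.17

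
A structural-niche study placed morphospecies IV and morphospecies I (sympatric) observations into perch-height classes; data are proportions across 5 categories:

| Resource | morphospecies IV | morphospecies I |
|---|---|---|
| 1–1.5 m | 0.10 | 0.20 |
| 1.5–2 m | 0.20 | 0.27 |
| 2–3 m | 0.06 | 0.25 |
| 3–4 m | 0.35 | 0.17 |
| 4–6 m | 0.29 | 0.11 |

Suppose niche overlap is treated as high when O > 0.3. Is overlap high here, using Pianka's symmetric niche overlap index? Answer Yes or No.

Yes

Σ p₁ᵢp₂ᵢ = 0.0200 + 0.0540 + 0.0150 + 0.0595 + 0.0319 = 0.1804
Σp_1ᵢ² = 0.10² + 0.20² + 0.06² + 0.35² + 0.29² = 0.0100 + 0.0400 + 0.0036 + 0.1225 + 0.0841 = 0.2602
Σp_2ᵢ² = 0.20² + 0.27² + 0.25² + 0.17² + 0.11² = 0.0400 + 0.0729 + 0.0625 + 0.0289 + 0.0121 = 0.2164
O = 0.1804 / √(0.2602 × 0.2164) = 0.1804 / 0.23729 = 0.7603
O = 0.7603 > 0.3 → Yes.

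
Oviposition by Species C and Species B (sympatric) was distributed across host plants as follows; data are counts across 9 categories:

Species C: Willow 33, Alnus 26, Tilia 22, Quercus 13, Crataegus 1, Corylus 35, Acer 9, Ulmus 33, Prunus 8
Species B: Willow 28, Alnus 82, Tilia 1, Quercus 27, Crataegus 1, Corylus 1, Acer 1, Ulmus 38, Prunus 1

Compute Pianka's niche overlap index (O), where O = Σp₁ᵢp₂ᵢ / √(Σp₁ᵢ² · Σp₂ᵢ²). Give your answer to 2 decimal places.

Proportions for Species C (n=180): 33/180=0.1833, 26/180=0.1444, 22/180=0.1222, 13/180=0.0722, 1/180=0.0056, 35/180=0.1944, 9/180=0.0500, 33/180=0.1833, 8/180=0.0444
Proportions for Species B (n=180): 28/180=0.1556, 82/180=0.4556, 1/180=0.0056, 27/180=0.1500, 1/180=0.0056, 1/180=0.0056, 1/180=0.0056, 38/180=0.2111, 1/180=0.0056
Σ p₁ᵢp₂ᵢ = 0.028521 + 0.065789 + 0.000684 + 0.010830 + 0.000031 + 0.001089 + 0.000280 + 0.038695 + 0.000249 = 0.146168
Σp_1ᵢ² = 0.1833² + 0.1444² + 0.1222² + 0.0722² + 0.0056² + 0.1944² + 0.0500² + 0.1833² + 0.0444² = 0.033599 + 0.020851 + 0.014933 + 0.005213 + 0.000031 + 0.037791 + 0.002500 + 0.033599 + 0.001971 = 0.150488
Σp_2ᵢ² = 0.1556² + 0.4556² + 0.0056² + 0.1500² + 0.0056² + 0.0056² + 0.0056² + 0.2111² + 0.0056² = 0.024211 + 0.207571 + 0.000031 + 0.022500 + 0.000031 + 0.000031 + 0.000031 + 0.044563 + 0.000031 = 0.299000
O = 0.146168 / √(0.150488 × 0.299000) = 0.146168 / 0.2121224 = 0.6891

0.69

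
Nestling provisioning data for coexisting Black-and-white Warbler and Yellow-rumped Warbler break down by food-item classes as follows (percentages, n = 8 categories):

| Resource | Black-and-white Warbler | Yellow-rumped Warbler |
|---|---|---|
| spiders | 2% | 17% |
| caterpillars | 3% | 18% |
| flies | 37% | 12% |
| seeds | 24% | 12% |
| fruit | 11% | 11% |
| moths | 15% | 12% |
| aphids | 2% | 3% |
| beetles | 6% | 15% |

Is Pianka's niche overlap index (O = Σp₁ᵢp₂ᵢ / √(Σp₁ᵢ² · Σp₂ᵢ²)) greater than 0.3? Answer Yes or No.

Yes

Convert percentages to proportions (divide by 100).
Σ p₁ᵢp₂ᵢ = 0.0034 + 0.0054 + 0.0444 + 0.0288 + 0.0121 + 0.0180 + 0.0006 + 0.0090 = 0.1217
Σp_1ᵢ² = 0.02² + 0.03² + 0.37² + 0.24² + 0.11² + 0.15² + 0.02² + 0.06² = 0.0004 + 0.0009 + 0.1369 + 0.0576 + 0.0121 + 0.0225 + 0.0004 + 0.0036 = 0.2344
Σp_2ᵢ² = 0.17² + 0.18² + 0.12² + 0.12² + 0.11² + 0.12² + 0.03² + 0.15² = 0.0289 + 0.0324 + 0.0144 + 0.0144 + 0.0121 + 0.0144 + 0.0009 + 0.0225 = 0.1400
O = 0.1217 / √(0.2344 × 0.1400) = 0.1217 / 0.18115 = 0.6718
O = 0.6718 > 0.3 → Yes.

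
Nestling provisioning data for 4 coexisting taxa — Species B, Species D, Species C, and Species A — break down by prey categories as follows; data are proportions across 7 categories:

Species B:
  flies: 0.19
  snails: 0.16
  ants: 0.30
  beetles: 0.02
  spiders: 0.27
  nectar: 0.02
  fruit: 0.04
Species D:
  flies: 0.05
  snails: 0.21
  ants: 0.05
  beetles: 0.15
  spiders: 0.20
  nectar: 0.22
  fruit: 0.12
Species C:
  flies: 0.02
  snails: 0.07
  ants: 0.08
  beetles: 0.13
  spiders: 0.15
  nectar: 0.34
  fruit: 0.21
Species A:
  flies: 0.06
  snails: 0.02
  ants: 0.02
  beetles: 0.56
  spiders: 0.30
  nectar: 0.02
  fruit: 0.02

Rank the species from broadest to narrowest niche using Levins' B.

Species D > Species C > Species B > Species A

Σp_Bᵢ² = 0.19² + 0.16² + 0.30² + 0.02² + 0.27² + 0.02² + 0.04² = 0.0361 + 0.0256 + 0.0900 + 0.0004 + 0.0729 + 0.0004 + 0.0016 = 0.2270
B_B = 1 / 0.2270 = 4.4053
Σp_Dᵢ² = 0.05² + 0.21² + 0.05² + 0.15² + 0.20² + 0.22² + 0.12² = 0.0025 + 0.0441 + 0.0025 + 0.0225 + 0.0400 + 0.0484 + 0.0144 = 0.1744
B_D = 1 / 0.1744 = 5.7339
Σp_Cᵢ² = 0.02² + 0.07² + 0.08² + 0.13² + 0.15² + 0.34² + 0.21² = 0.0004 + 0.0049 + 0.0064 + 0.0169 + 0.0225 + 0.1156 + 0.0441 = 0.2108
B_C = 1 / 0.2108 = 4.7438
Σp_Aᵢ² = 0.06² + 0.02² + 0.02² + 0.56² + 0.30² + 0.02² + 0.02² = 0.0036 + 0.0004 + 0.0004 + 0.3136 + 0.0900 + 0.0004 + 0.0004 = 0.4088
B_A = 1 / 0.4088 = 2.4462
Ranking by B (broadest → narrowest): Species D (5.73) > Species C (4.74) > Species B (4.41) > Species A (2.45)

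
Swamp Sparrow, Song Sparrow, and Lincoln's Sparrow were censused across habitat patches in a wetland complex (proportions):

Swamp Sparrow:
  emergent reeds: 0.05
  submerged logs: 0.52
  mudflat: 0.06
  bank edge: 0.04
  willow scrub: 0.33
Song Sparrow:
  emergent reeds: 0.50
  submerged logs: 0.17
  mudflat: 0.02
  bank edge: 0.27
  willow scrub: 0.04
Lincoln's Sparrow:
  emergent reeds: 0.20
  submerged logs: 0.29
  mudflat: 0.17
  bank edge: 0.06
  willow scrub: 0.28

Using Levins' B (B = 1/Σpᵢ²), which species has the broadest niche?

Lincoln's Sparrow

Σp_Swamᵢ² = 0.05² + 0.52² + 0.06² + 0.04² + 0.33² = 0.0025 + 0.2704 + 0.0036 + 0.0016 + 0.1089 = 0.3870
B_Swam = 1 / 0.3870 = 2.5840
Σp_Songᵢ² = 0.50² + 0.17² + 0.02² + 0.27² + 0.04² = 0.2500 + 0.0289 + 0.0004 + 0.0729 + 0.0016 = 0.3538
B_Song = 1 / 0.3538 = 2.8265
Σp_Lincᵢ² = 0.20² + 0.29² + 0.17² + 0.06² + 0.28² = 0.0400 + 0.0841 + 0.0289 + 0.0036 + 0.0784 = 0.2350
B_Linc = 1 / 0.2350 = 4.2553
Highest B → broadest niche (most generalist): Lincoln's Sparrow (B = 4.26).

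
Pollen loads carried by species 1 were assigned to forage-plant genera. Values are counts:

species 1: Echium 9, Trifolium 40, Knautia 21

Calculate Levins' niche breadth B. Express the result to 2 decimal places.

Proportions for species 1 (n=70): 9/70=0.1286, 40/70=0.5714, 21/70=0.3000
Σpᵢ² = 0.1286² + 0.5714² + 0.3000² = 0.016538 + 0.326498 + 0.090000 = 0.433036
B = 1 / 0.433036 = 2.3093

2.31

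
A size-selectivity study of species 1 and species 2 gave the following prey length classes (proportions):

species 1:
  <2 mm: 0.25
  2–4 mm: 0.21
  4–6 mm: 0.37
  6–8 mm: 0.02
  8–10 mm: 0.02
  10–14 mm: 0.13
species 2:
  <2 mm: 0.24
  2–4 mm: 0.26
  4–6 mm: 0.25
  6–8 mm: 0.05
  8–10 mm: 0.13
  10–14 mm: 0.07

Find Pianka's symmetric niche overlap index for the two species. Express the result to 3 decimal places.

Σ p₁ᵢp₂ᵢ = 0.0600 + 0.0546 + 0.0925 + 0.0010 + 0.0026 + 0.0091 = 0.2198
Σp_1ᵢ² = 0.25² + 0.21² + 0.37² + 0.02² + 0.02² + 0.13² = 0.0625 + 0.0441 + 0.1369 + 0.0004 + 0.0004 + 0.0169 = 0.2612
Σp_2ᵢ² = 0.24² + 0.26² + 0.25² + 0.05² + 0.13² + 0.07² = 0.0576 + 0.0676 + 0.0625 + 0.0025 + 0.0169 + 0.0049 = 0.2120
O = 0.2198 / √(0.2612 × 0.2120) = 0.2198 / 0.235318 = 0.93406

0.934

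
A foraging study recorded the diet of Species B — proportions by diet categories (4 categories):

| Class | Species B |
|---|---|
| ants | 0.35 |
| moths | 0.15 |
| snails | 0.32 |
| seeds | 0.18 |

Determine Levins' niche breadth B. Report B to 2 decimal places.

Σpᵢ² = 0.35² + 0.15² + 0.32² + 0.18² = 0.1225 + 0.0225 + 0.1024 + 0.0324 = 0.2798
B = 1 / 0.2798 = 3.5740

3.57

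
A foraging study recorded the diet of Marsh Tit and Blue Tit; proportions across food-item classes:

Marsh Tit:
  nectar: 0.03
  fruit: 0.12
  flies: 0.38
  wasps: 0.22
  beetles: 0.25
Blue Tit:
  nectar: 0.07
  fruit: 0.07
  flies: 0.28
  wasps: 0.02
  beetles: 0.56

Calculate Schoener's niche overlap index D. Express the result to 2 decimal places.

0.65

Σ|p₁ᵢ − p₂ᵢ| = 0.04 + 0.05 + 0.10 + 0.20 + 0.31 = 0.70
D = 1 − ½ × 0.70 = 1 − 0.350 = 0.6500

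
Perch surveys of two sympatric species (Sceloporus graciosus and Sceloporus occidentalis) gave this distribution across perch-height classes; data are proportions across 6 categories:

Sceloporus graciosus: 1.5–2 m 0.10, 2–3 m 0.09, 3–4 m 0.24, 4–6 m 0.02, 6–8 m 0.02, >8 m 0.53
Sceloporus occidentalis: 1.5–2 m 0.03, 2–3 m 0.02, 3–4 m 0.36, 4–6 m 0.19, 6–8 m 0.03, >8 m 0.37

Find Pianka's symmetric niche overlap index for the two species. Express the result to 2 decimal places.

0.88

Σ p₁ᵢp₂ᵢ = 0.0030 + 0.0018 + 0.0864 + 0.0038 + 0.0006 + 0.1961 = 0.2917
Σp_1ᵢ² = 0.10² + 0.09² + 0.24² + 0.02² + 0.02² + 0.53² = 0.0100 + 0.0081 + 0.0576 + 0.0004 + 0.0004 + 0.2809 = 0.3574
Σp_2ᵢ² = 0.03² + 0.02² + 0.36² + 0.19² + 0.03² + 0.37² = 0.0009 + 0.0004 + 0.1296 + 0.0361 + 0.0009 + 0.1369 = 0.3048
O = 0.2917 / √(0.3574 × 0.3048) = 0.2917 / 0.33005 = 0.8838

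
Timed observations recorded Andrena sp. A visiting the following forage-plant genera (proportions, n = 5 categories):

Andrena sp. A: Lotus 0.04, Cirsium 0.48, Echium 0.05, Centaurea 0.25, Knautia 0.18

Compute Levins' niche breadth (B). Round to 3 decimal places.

3.036

Σpᵢ² = 0.04² + 0.48² + 0.05² + 0.25² + 0.18² = 0.0016 + 0.2304 + 0.0025 + 0.0625 + 0.0324 = 0.3294
B = 1 / 0.3294 = 3.03582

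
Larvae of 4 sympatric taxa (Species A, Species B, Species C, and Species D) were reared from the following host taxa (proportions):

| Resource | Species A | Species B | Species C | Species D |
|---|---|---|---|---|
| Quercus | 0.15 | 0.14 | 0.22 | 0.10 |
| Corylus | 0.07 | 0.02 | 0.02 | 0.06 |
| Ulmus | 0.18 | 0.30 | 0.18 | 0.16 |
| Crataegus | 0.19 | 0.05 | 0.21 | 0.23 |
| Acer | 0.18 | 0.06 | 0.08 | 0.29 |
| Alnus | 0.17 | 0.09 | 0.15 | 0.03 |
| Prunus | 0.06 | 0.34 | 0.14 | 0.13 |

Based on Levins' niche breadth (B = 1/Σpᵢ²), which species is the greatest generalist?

Species A

Σp_Aᵢ² = 0.15² + 0.07² + 0.18² + 0.19² + 0.18² + 0.17² + 0.06² = 0.0225 + 0.0049 + 0.0324 + 0.0361 + 0.0324 + 0.0289 + 0.0036 = 0.1608
B_A = 1 / 0.1608 = 6.2189
Σp_Bᵢ² = 0.14² + 0.02² + 0.30² + 0.05² + 0.06² + 0.09² + 0.34² = 0.0196 + 0.0004 + 0.0900 + 0.0025 + 0.0036 + 0.0081 + 0.1156 = 0.2398
B_B = 1 / 0.2398 = 4.1701
Σp_Cᵢ² = 0.22² + 0.02² + 0.18² + 0.21² + 0.08² + 0.15² + 0.14² = 0.0484 + 0.0004 + 0.0324 + 0.0441 + 0.0064 + 0.0225 + 0.0196 = 0.1738
B_C = 1 / 0.1738 = 5.7537
Σp_Dᵢ² = 0.10² + 0.06² + 0.16² + 0.23² + 0.29² + 0.03² + 0.13² = 0.0100 + 0.0036 + 0.0256 + 0.0529 + 0.0841 + 0.0009 + 0.0169 = 0.1940
B_D = 1 / 0.1940 = 5.1546
Highest B → broadest niche (most generalist): Species A (B = 6.22).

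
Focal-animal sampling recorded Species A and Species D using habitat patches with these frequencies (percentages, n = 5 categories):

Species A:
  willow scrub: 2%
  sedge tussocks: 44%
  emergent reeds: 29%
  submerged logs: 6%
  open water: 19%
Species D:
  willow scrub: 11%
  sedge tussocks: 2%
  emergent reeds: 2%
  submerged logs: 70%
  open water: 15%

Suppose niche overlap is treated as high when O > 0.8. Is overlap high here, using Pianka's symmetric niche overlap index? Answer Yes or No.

No

Convert percentages to proportions (divide by 100).
Σ p₁ᵢp₂ᵢ = 0.0022 + 0.0088 + 0.0058 + 0.0420 + 0.0285 = 0.0873
Σp_1ᵢ² = 0.02² + 0.44² + 0.29² + 0.06² + 0.19² = 0.0004 + 0.1936 + 0.0841 + 0.0036 + 0.0361 = 0.3178
Σp_2ᵢ² = 0.11² + 0.02² + 0.02² + 0.70² + 0.15² = 0.0121 + 0.0004 + 0.0004 + 0.4900 + 0.0225 = 0.5254
O = 0.0873 / √(0.3178 × 0.5254) = 0.0873 / 0.40862 = 0.2136
O = 0.2136 < 0.8 → No.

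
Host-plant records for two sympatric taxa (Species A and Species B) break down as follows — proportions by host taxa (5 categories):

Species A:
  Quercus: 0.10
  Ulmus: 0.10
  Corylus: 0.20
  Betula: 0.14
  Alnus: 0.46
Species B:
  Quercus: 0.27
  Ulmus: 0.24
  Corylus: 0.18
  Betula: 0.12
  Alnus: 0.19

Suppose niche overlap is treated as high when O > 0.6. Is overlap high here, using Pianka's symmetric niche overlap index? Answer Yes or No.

Σ p₁ᵢp₂ᵢ = 0.0270 + 0.0240 + 0.0360 + 0.0168 + 0.0874 = 0.1912
Σp_1ᵢ² = 0.10² + 0.10² + 0.20² + 0.14² + 0.46² = 0.0100 + 0.0100 + 0.0400 + 0.0196 + 0.2116 = 0.2912
Σp_2ᵢ² = 0.27² + 0.24² + 0.18² + 0.12² + 0.19² = 0.0729 + 0.0576 + 0.0324 + 0.0144 + 0.0361 = 0.2134
O = 0.1912 / √(0.2912 × 0.2134) = 0.1912 / 0.24928 = 0.7670
O = 0.7670 > 0.6 → Yes.

Yes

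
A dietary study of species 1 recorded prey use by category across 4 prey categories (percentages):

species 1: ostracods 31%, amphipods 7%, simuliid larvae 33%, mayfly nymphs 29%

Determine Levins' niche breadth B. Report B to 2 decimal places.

Convert percentages to proportions (divide by 100).
Σpᵢ² = 0.31² + 0.07² + 0.33² + 0.29² = 0.0961 + 0.0049 + 0.1089 + 0.0841 = 0.2940
B = 1 / 0.2940 = 3.4014

3.40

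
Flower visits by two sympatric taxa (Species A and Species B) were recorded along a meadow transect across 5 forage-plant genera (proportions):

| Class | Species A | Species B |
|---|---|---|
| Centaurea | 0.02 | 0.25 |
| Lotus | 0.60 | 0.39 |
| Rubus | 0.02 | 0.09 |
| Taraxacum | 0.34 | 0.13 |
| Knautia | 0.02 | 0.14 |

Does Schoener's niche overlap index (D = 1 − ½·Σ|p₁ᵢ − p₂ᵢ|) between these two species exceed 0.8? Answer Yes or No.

No

Σ|p₁ᵢ − p₂ᵢ| = 0.23 + 0.21 + 0.07 + 0.21 + 0.12 = 0.84
D = 1 − ½ × 0.84 = 1 − 0.420 = 0.5800
D = 0.5800 < 0.8 → No.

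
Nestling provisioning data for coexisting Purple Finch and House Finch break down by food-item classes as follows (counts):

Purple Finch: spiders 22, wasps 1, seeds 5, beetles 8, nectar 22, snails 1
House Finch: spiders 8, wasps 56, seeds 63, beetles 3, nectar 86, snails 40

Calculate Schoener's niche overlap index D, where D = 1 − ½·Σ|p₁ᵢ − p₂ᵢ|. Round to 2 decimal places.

0.50

Proportions for Purple Finch (n=59): 22/59=0.3729, 1/59=0.0169, 5/59=0.0847, 8/59=0.1356, 22/59=0.3729, 1/59=0.0169
Proportions for House Finch (n=256): 8/256=0.0313, 56/256=0.2188, 63/256=0.2461, 3/256=0.0117, 86/256=0.3359, 40/256=0.1563
Σ|p₁ᵢ − p₂ᵢ| = 0.3416 + 0.2019 + 0.1614 + 0.1239 + 0.0370 + 0.1394 = 1.0052
D = 1 − ½ × 1.0052 = 1 − 0.50260 = 0.49740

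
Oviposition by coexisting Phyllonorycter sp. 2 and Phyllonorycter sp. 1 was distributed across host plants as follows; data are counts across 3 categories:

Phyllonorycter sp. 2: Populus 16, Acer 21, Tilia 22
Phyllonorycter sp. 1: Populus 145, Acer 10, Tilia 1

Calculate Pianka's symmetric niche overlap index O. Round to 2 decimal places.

0.51

Proportions for Phyllonorycter sp. 2 (n=59): 16/59=0.2712, 21/59=0.3559, 22/59=0.3729
Proportions for Phyllonorycter sp. 1 (n=156): 145/156=0.9295, 10/156=0.0641, 1/156=0.0064
Σ p₁ᵢp₂ᵢ = 0.252080 + 0.022813 + 0.002387 = 0.277280
Σp_1ᵢ² = 0.2712² + 0.3559² + 0.3729² = 0.073549 + 0.126665 + 0.139054 = 0.339268
Σp_2ᵢ² = 0.9295² + 0.0641² + 0.0064² = 0.863970 + 0.004109 + 0.000041 = 0.868120
O = 0.277280 / √(0.339268 × 0.868120) = 0.277280 / 0.5427019 = 0.5109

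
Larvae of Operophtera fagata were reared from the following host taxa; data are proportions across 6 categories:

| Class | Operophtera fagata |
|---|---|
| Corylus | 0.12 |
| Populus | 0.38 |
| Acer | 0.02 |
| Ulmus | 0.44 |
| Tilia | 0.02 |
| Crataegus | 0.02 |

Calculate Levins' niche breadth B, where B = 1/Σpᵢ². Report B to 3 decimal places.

2.828

Σpᵢ² = 0.12² + 0.38² + 0.02² + 0.44² + 0.02² + 0.02² = 0.0144 + 0.1444 + 0.0004 + 0.1936 + 0.0004 + 0.0004 = 0.3536
B = 1 / 0.3536 = 2.82805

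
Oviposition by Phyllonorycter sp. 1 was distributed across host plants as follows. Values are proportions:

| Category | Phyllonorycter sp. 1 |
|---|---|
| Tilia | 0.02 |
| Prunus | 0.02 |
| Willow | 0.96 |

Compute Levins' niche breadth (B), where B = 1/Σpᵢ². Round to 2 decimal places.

1.08

Σpᵢ² = 0.02² + 0.02² + 0.96² = 0.0004 + 0.0004 + 0.9216 = 0.9224
B = 1 / 0.9224 = 1.0841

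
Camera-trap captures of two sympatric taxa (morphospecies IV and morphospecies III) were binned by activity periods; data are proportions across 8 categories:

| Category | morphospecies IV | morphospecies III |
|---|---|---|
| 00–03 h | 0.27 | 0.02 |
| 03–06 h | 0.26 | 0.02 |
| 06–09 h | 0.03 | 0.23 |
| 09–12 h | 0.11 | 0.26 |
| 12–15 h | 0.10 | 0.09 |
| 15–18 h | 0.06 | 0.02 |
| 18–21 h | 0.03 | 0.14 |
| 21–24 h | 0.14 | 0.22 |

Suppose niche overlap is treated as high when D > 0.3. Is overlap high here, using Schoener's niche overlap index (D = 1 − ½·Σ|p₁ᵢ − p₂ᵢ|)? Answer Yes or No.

Σ|p₁ᵢ − p₂ᵢ| = 0.25 + 0.24 + 0.20 + 0.15 + 0.01 + 0.04 + 0.11 + 0.08 = 1.08
D = 1 − ½ × 1.08 = 1 − 0.540 = 0.4600
D = 0.4600 > 0.3 → Yes.

Yes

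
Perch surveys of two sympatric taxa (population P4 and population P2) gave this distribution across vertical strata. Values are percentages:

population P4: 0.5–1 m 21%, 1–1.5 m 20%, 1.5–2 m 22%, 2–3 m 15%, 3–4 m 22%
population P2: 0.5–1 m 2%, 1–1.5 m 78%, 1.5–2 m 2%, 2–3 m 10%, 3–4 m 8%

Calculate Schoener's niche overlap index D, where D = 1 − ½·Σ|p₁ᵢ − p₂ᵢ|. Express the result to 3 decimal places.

0.420

Convert percentages to proportions (divide by 100).
Σ|p₁ᵢ − p₂ᵢ| = 0.19 + 0.58 + 0.20 + 0.05 + 0.14 = 1.16
D = 1 − ½ × 1.16 = 1 − 0.580 = 0.42000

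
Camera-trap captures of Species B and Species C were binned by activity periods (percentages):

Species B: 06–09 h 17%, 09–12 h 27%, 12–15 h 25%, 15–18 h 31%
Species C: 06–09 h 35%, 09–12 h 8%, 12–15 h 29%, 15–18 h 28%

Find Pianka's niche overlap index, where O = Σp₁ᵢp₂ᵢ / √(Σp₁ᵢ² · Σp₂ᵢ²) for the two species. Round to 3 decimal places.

Convert percentages to proportions (divide by 100).
Σ p₁ᵢp₂ᵢ = 0.0595 + 0.0216 + 0.0725 + 0.0868 = 0.2404
Σp_1ᵢ² = 0.17² + 0.27² + 0.25² + 0.31² = 0.0289 + 0.0729 + 0.0625 + 0.0961 = 0.2604
Σp_2ᵢ² = 0.35² + 0.08² + 0.29² + 0.28² = 0.1225 + 0.0064 + 0.0841 + 0.0784 = 0.2914
O = 0.2404 / √(0.2604 × 0.2914) = 0.2404 / 0.275464 = 0.87271

0.873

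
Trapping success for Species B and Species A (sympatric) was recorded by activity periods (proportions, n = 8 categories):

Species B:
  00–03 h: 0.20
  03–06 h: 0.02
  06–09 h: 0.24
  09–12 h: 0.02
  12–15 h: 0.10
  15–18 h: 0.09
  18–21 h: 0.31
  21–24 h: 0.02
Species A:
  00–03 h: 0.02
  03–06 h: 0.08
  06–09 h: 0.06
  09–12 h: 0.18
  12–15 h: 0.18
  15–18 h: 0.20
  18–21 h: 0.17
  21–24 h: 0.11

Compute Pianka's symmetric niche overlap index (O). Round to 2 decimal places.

Σ p₁ᵢp₂ᵢ = 0.0040 + 0.0016 + 0.0144 + 0.0036 + 0.0180 + 0.0180 + 0.0527 + 0.0022 = 0.1145
Σp_1ᵢ² = 0.20² + 0.02² + 0.24² + 0.02² + 0.10² + 0.09² + 0.31² + 0.02² = 0.0400 + 0.0004 + 0.0576 + 0.0004 + 0.0100 + 0.0081 + 0.0961 + 0.0004 = 0.2130
Σp_2ᵢ² = 0.02² + 0.08² + 0.06² + 0.18² + 0.18² + 0.20² + 0.17² + 0.11² = 0.0004 + 0.0064 + 0.0036 + 0.0324 + 0.0324 + 0.0400 + 0.0289 + 0.0121 = 0.1562
O = 0.1145 / √(0.2130 × 0.1562) = 0.1145 / 0.18240 = 0.6277

0.63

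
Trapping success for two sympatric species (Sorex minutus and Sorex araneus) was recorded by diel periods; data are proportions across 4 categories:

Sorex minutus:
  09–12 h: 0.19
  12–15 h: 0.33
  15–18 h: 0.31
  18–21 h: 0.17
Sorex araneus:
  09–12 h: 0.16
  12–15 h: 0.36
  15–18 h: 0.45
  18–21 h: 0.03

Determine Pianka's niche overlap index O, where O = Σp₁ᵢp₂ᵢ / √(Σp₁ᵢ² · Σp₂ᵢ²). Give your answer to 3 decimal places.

0.944

Σ p₁ᵢp₂ᵢ = 0.0304 + 0.1188 + 0.1395 + 0.0051 = 0.2938
Σp_1ᵢ² = 0.19² + 0.33² + 0.31² + 0.17² = 0.0361 + 0.1089 + 0.0961 + 0.0289 = 0.2700
Σp_2ᵢ² = 0.16² + 0.36² + 0.45² + 0.03² = 0.0256 + 0.1296 + 0.2025 + 0.0009 = 0.3586
O = 0.2938 / √(0.2700 × 0.3586) = 0.2938 / 0.311162 = 0.94420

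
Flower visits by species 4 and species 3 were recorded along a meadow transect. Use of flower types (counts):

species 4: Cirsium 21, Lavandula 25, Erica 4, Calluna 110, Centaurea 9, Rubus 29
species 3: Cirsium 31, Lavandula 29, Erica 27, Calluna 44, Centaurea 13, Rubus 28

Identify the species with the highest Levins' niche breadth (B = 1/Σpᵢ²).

Proportions for species 4 (n=198): 21/198=0.1061, 25/198=0.1263, 4/198=0.0202, 110/198=0.5556, 9/198=0.0455, 29/198=0.1465
Proportions for species 3 (n=172): 31/172=0.1802, 29/172=0.1686, 27/172=0.1570, 44/172=0.2558, 13/172=0.0756, 28/172=0.1628
Σp_4ᵢ² = 0.1061² + 0.1263² + 0.0202² + 0.5556² + 0.0455² + 0.1465² = 0.011257 + 0.015952 + 0.000408 + 0.308691 + 0.002070 + 0.021462 = 0.359840
B_4 = 1 / 0.359840 = 2.7790
Σp_3ᵢ² = 0.1802² + 0.1686² + 0.1570² + 0.2558² + 0.0756² + 0.1628² = 0.032472 + 0.028426 + 0.024649 + 0.065434 + 0.005715 + 0.026504 = 0.183200
B_3 = 1 / 0.183200 = 5.4585
Highest B → broadest niche (most generalist): species 3 (B = 5.46).

species 3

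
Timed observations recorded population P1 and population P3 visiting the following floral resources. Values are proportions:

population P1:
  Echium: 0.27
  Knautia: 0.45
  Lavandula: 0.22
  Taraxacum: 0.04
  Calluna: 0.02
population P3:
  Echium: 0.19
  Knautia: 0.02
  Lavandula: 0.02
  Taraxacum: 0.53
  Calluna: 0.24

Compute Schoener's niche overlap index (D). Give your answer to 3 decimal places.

Σ|p₁ᵢ − p₂ᵢ| = 0.08 + 0.43 + 0.20 + 0.49 + 0.22 = 1.42
D = 1 − ½ × 1.42 = 1 − 0.710 = 0.29000

0.290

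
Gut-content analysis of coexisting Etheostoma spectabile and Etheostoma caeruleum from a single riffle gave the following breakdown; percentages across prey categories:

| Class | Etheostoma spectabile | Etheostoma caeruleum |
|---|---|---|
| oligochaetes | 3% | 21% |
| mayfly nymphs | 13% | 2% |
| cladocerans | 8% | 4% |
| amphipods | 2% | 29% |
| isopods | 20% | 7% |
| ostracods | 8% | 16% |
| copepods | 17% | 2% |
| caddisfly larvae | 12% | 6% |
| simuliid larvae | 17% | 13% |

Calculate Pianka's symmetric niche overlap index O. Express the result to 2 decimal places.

0.48

Convert percentages to proportions (divide by 100).
Σ p₁ᵢp₂ᵢ = 0.0063 + 0.0026 + 0.0032 + 0.0058 + 0.0140 + 0.0128 + 0.0034 + 0.0072 + 0.0221 = 0.0774
Σp_1ᵢ² = 0.03² + 0.13² + 0.08² + 0.02² + 0.20² + 0.08² + 0.17² + 0.12² + 0.17² = 0.0009 + 0.0169 + 0.0064 + 0.0004 + 0.0400 + 0.0064 + 0.0289 + 0.0144 + 0.0289 = 0.1432
Σp_2ᵢ² = 0.21² + 0.02² + 0.04² + 0.29² + 0.07² + 0.16² + 0.02² + 0.06² + 0.13² = 0.0441 + 0.0004 + 0.0016 + 0.0841 + 0.0049 + 0.0256 + 0.0004 + 0.0036 + 0.0169 = 0.1816
O = 0.0774 / √(0.1432 × 0.1816) = 0.0774 / 0.16126 = 0.4800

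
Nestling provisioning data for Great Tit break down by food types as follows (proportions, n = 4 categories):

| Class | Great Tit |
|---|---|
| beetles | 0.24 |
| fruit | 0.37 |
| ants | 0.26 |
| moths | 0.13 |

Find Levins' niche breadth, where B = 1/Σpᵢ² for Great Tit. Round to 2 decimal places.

Σpᵢ² = 0.24² + 0.37² + 0.26² + 0.13² = 0.0576 + 0.1369 + 0.0676 + 0.0169 = 0.2790
B = 1 / 0.2790 = 3.5842

3.58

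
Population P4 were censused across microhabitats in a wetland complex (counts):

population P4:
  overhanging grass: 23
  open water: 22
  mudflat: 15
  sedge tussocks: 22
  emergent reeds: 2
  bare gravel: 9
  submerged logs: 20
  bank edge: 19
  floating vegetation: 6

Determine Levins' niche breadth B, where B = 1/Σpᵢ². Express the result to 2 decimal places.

Proportions for population P4 (n=138): 23/138=0.1667, 22/138=0.1594, 15/138=0.1087, 22/138=0.1594, 2/138=0.0145, 9/138=0.0652, 20/138=0.1449, 19/138=0.1377, 6/138=0.0435
Σpᵢ² = 0.1667² + 0.1594² + 0.1087² + 0.1594² + 0.0145² + 0.0652² + 0.1449² + 0.1377² + 0.0435² = 0.027789 + 0.025408 + 0.011816 + 0.025408 + 0.000210 + 0.004251 + 0.020996 + 0.018961 + 0.001892 = 0.136731
B = 1 / 0.136731 = 7.3136

7.31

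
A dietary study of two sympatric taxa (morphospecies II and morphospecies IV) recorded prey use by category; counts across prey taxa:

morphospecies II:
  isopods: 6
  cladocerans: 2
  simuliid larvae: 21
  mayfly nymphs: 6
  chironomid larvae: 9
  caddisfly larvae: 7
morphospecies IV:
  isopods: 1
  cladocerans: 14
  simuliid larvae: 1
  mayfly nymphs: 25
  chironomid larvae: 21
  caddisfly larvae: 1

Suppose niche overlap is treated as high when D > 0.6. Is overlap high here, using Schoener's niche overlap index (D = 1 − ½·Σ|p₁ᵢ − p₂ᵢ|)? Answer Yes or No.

No

Proportions for morphospecies II (n=51): 6/51=0.1176, 2/51=0.0392, 21/51=0.4118, 6/51=0.1176, 9/51=0.1765, 7/51=0.1373
Proportions for morphospecies IV (n=63): 1/63=0.0159, 14/63=0.2222, 1/63=0.0159, 25/63=0.3968, 21/63=0.3333, 1/63=0.0159
Σ|p₁ᵢ − p₂ᵢ| = 0.1017 + 0.1830 + 0.3959 + 0.2792 + 0.1568 + 0.1214 = 1.2380
D = 1 − ½ × 1.2380 = 1 − 0.61900 = 0.38100
D = 0.38100 < 0.6 → No.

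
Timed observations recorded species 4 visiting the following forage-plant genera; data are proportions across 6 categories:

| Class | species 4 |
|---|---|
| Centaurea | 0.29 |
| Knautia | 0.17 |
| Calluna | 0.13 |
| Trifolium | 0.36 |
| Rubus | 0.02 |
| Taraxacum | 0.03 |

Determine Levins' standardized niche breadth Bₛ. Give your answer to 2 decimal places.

Σpᵢ² = 0.29² + 0.17² + 0.13² + 0.36² + 0.02² + 0.03² = 0.0841 + 0.0289 + 0.0169 + 0.1296 + 0.0004 + 0.0009 = 0.2608
B = 1 / 0.2608 = 3.8344
Bₛ = (B − 1)/(n − 1) = (3.8344 − 1)/(6 − 1) = 2.8344/5 = 0.5669

0.57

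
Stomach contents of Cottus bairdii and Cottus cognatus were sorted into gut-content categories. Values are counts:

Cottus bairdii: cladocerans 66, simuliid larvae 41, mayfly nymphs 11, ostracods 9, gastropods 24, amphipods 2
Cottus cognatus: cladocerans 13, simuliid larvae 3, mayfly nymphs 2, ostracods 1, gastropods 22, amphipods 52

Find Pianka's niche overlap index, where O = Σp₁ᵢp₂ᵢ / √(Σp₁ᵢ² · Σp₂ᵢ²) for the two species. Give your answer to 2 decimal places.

Proportions for Cottus bairdii (n=153): 66/153=0.4314, 41/153=0.2680, 11/153=0.0719, 9/153=0.0588, 24/153=0.1569, 2/153=0.0131
Proportions for Cottus cognatus (n=93): 13/93=0.1398, 3/93=0.0323, 2/93=0.0215, 1/93=0.0108, 22/93=0.2366, 52/93=0.5591
Σ p₁ᵢp₂ᵢ = 0.060310 + 0.008656 + 0.001546 + 0.000635 + 0.037123 + 0.007324 = 0.115594
Σp_1ᵢ² = 0.4314² + 0.2680² + 0.0719² + 0.0588² + 0.1569² + 0.0131² = 0.186106 + 0.071824 + 0.005170 + 0.003457 + 0.024618 + 0.000172 = 0.291347
Σp_2ᵢ² = 0.1398² + 0.0323² + 0.0215² + 0.0108² + 0.2366² + 0.5591² = 0.019544 + 0.001043 + 0.000462 + 0.000117 + 0.055980 + 0.312593 = 0.389739
O = 0.115594 / √(0.291347 × 0.389739) = 0.115594 / 0.3369708 = 0.3430

0.34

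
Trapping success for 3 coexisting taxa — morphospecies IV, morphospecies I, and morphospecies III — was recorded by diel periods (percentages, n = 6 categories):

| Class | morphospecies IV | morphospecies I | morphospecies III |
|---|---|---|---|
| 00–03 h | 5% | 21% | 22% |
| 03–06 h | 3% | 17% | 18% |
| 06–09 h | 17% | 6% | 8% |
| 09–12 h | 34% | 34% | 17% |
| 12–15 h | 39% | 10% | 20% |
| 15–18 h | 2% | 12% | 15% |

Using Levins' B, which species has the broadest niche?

Convert percentages to proportions (divide by 100).
Σp_IVᵢ² = 0.05² + 0.03² + 0.17² + 0.34² + 0.39² + 0.02² = 0.0025 + 0.0009 + 0.0289 + 0.1156 + 0.1521 + 0.0004 = 0.3004
B_IV = 1 / 0.3004 = 3.3289
Σp_Iᵢ² = 0.21² + 0.17² + 0.06² + 0.34² + 0.10² + 0.12² = 0.0441 + 0.0289 + 0.0036 + 0.1156 + 0.0100 + 0.0144 = 0.2166
B_I = 1 / 0.2166 = 4.6168
Σp_IIIᵢ² = 0.22² + 0.18² + 0.08² + 0.17² + 0.20² + 0.15² = 0.0484 + 0.0324 + 0.0064 + 0.0289 + 0.0400 + 0.0225 = 0.1786
B_III = 1 / 0.1786 = 5.5991
Highest B → broadest niche (most generalist): morphospecies III (B = 5.60).

morphospecies III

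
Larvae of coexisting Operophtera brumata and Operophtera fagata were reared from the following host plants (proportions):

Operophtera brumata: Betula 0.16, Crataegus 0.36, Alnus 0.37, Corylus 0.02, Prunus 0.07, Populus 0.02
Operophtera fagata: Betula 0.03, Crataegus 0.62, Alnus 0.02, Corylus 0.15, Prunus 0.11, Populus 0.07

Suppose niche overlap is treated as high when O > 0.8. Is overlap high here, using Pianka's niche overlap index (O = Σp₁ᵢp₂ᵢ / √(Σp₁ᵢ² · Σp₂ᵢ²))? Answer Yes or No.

No

Σ p₁ᵢp₂ᵢ = 0.0048 + 0.2232 + 0.0074 + 0.0030 + 0.0077 + 0.0014 = 0.2475
Σp_1ᵢ² = 0.16² + 0.36² + 0.37² + 0.02² + 0.07² + 0.02² = 0.0256 + 0.1296 + 0.1369 + 0.0004 + 0.0049 + 0.0004 = 0.2978
Σp_2ᵢ² = 0.03² + 0.62² + 0.02² + 0.15² + 0.11² + 0.07² = 0.0009 + 0.3844 + 0.0004 + 0.0225 + 0.0121 + 0.0049 = 0.4252
O = 0.2475 / √(0.2978 × 0.4252) = 0.2475 / 0.35584 = 0.6955
O = 0.6955 < 0.8 → No.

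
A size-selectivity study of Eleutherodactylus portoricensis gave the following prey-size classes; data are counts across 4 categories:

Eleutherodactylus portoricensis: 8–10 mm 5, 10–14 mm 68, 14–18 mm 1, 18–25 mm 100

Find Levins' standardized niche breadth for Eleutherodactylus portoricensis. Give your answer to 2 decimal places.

Proportions for Eleutherodactylus portoricensis (n=174): 5/174=0.0287, 68/174=0.3908, 1/174=0.0057, 100/174=0.5747
Σpᵢ² = 0.0287² + 0.3908² + 0.0057² + 0.5747² = 0.000824 + 0.152725 + 0.000032 + 0.330280 = 0.483861
B = 1 / 0.483861 = 2.0667
Bₛ = (B − 1)/(n − 1) = (2.0667 − 1)/(4 − 1) = 1.0667/3 = 0.3556

0.36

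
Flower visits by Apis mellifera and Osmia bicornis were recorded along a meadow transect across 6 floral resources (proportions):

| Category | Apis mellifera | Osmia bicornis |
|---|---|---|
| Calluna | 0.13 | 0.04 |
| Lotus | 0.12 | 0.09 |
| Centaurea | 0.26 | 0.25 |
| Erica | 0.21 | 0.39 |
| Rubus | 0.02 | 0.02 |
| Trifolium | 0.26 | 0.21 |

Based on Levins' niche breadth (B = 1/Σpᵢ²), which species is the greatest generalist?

Apis mellifera

Σp_mellᵢ² = 0.13² + 0.12² + 0.26² + 0.21² + 0.02² + 0.26² = 0.0169 + 0.0144 + 0.0676 + 0.0441 + 0.0004 + 0.0676 = 0.2110
B_mell = 1 / 0.2110 = 4.7393
Σp_bicoᵢ² = 0.04² + 0.09² + 0.25² + 0.39² + 0.02² + 0.21² = 0.0016 + 0.0081 + 0.0625 + 0.1521 + 0.0004 + 0.0441 = 0.2688
B_bico = 1 / 0.2688 = 3.7202
Highest B → broadest niche (most generalist): Apis mellifera (B = 4.74).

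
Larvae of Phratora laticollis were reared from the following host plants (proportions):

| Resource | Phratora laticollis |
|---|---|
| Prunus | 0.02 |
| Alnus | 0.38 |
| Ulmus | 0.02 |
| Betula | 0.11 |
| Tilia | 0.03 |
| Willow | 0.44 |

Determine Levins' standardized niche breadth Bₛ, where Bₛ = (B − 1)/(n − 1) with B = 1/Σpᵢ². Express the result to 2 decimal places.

0.37

Σpᵢ² = 0.02² + 0.38² + 0.02² + 0.11² + 0.03² + 0.44² = 0.0004 + 0.1444 + 0.0004 + 0.0121 + 0.0009 + 0.1936 = 0.3518
B = 1 / 0.3518 = 2.8425
Bₛ = (B − 1)/(n − 1) = (2.8425 − 1)/(6 − 1) = 1.8425/5 = 0.3685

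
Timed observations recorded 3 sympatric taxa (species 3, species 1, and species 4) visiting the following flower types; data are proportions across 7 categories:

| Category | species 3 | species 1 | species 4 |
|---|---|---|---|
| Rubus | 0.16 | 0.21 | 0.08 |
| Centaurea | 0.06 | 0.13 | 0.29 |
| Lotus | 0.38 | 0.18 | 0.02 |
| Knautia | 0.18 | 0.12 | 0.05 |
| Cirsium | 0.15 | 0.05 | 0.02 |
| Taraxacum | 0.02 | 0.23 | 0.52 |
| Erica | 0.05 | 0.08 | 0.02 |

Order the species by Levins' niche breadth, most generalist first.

Σp_3ᵢ² = 0.16² + 0.06² + 0.38² + 0.18² + 0.15² + 0.02² + 0.05² = 0.0256 + 0.0036 + 0.1444 + 0.0324 + 0.0225 + 0.0004 + 0.0025 = 0.2314
B_3 = 1 / 0.2314 = 4.3215
Σp_1ᵢ² = 0.21² + 0.13² + 0.18² + 0.12² + 0.05² + 0.23² + 0.08² = 0.0441 + 0.0169 + 0.0324 + 0.0144 + 0.0025 + 0.0529 + 0.0064 = 0.1696
B_1 = 1 / 0.1696 = 5.8962
Σp_4ᵢ² = 0.08² + 0.29² + 0.02² + 0.05² + 0.02² + 0.52² + 0.02² = 0.0064 + 0.0841 + 0.0004 + 0.0025 + 0.0004 + 0.2704 + 0.0004 = 0.3646
B_4 = 1 / 0.3646 = 2.7427
Ranking by B (broadest → narrowest): species 1 (5.90) > species 3 (4.32) > species 4 (2.74)

species 1 > species 3 > species 4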